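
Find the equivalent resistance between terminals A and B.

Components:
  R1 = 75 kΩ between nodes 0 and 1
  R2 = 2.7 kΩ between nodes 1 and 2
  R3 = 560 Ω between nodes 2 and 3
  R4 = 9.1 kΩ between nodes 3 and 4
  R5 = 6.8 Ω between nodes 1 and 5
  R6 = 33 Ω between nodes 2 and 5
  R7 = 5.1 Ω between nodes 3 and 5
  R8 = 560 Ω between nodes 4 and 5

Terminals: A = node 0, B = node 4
The network is not a plain series/parallel combination. Inject a 1 A test current into terminal A (node 0) and return it from terminal B (node 4); then R_eq = V_A / (1 A).
Nodal analysis, taking node 4 as the 0 V reference.
Current source I_test pushes 1 A into node 0 and draws it out of node 4.
KCL at each unknown node (sum of currents leaving = 0; resistances in Ω):
  Node 0: (V_0 - V_1)/75000 - 1 = 0
  Node 1: (V_1 - V_0)/75000 + (V_1 - V_2)/2700 + (V_1 - V_5)/6.8 = 0
  Node 2: (V_2 - V_1)/2700 + (V_2 - V_3)/560 + (V_2 - V_5)/33 = 0
  Node 3: (V_3 - V_2)/560 + (V_3 - 0)/9100 + (V_3 - V_5)/5.1 = 0
  Node 5: (V_5 - V_1)/6.8 + (V_5 - V_2)/33 + (V_5 - V_3)/5.1 + (V_5 - 0)/560 = 0
Collecting terms (coefficients in siemens):
  0.00001333·V_0 - 0.00001333·V_1 = 1
  0.1474·V_1 - 0.00001333·V_0 - 0.0003704·V_2 - 0.1471·V_5 = 0
  0.03246·V_2 - 0.0003704·V_1 - 0.001786·V_3 - 0.0303·V_5 = 0
  0.198·V_3 - 0.001786·V_2 - 0.1961·V_5 = 0
  0.3752·V_5 - 0.1471·V_1 - 0.0303·V_2 - 0.1961·V_3 = 0
Solving these 5 simultaneous equations (Gaussian elimination) gives:
  V_0 = 75530 V, V_1 = 534.3 V, V_2 = 527.6 V, V_3 = 527.3 V
  V_5 = 527.6 V
R_eq = V_0 / 1 A = 75530 Ω = 75.53 kΩ

Final answer: 75.53 kΩ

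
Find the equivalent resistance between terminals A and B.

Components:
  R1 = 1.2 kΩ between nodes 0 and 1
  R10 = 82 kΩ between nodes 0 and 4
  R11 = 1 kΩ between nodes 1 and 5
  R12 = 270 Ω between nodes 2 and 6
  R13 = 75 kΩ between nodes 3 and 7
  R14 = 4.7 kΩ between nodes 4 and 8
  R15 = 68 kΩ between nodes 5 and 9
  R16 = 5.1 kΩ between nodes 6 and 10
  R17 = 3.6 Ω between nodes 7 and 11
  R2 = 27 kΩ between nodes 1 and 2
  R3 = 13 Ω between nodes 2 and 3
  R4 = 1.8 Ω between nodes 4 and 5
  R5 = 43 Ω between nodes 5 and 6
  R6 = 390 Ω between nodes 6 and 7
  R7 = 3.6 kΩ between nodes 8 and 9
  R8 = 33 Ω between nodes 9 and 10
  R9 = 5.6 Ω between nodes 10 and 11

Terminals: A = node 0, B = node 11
The network is not a plain series/parallel combination. Inject a 1 A test current into terminal A (node 0) and return it from terminal B (node 11); then R_eq = V_A / (1 A).
Nodal analysis, taking node 11 as the 0 V reference.
Current source I_test pushes 1 A into node 0 and draws it out of node 11.
KCL at each unknown node (sum of currents leaving = 0; resistances in Ω):
  Node 0: (V_0 - V_1)/1200 + (V_0 - V_4)/82000 - 1 = 0
  Node 1: (V_1 - V_0)/1200 + (V_1 - V_2)/27000 + (V_1 - V_5)/1000 = 0
  Node 2: (V_2 - V_1)/27000 + (V_2 - V_3)/13 + (V_2 - V_6)/270 = 0
  Node 3: (V_3 - V_2)/13 + (V_3 - V_7)/75000 = 0
  Node 4: (V_4 - V_0)/82000 + (V_4 - V_5)/1.8 + (V_4 - V_8)/4700 = 0
  Node 5: (V_5 - V_1)/1000 + (V_5 - V_4)/1.8 + (V_5 - V_6)/43 + (V_5 - V_9)/68000 = 0
  Node 6: (V_6 - V_2)/270 + (V_6 - V_5)/43 + (V_6 - V_7)/390 + (V_6 - V_10)/5100 = 0
  Node 7: (V_7 - V_3)/75000 + (V_7 - V_6)/390 + (V_7 - 0)/3.6 = 0
  Node 8: (V_8 - V_4)/4700 + (V_8 - V_9)/3600 = 0
  Node 9: (V_9 - V_5)/68000 + (V_9 - V_8)/3600 + (V_9 - V_10)/33 = 0
  Node 10: (V_10 - V_6)/5100 + (V_10 - V_9)/33 + (V_10 - 0)/5.6 = 0
Collecting terms (coefficients in siemens):
  0.0008455·V_0 - 0.0008333·V_1 - 0.0000122·V_4 = 1
  0.00187·V_1 - 0.0008333·V_0 - 0.00003704·V_2 - 0.001·V_5 = 0
  0.08066·V_2 - 0.00003704·V_1 - 0.07692·V_3 - 0.003704·V_6 = 0
  0.07694·V_3 - 0.07692·V_2 - 0.00001333·V_7 = 0
  0.5558·V_4 - 0.0000122·V_0 - 0.5556·V_5 - 0.0002128·V_8 = 0
  0.5798·V_5 - 0.001·V_1 - 0.5556·V_4 - 0.02326·V_6 - 0.00001471·V_9 = 0
  0.02972·V_6 - 0.003704·V_2 - 0.02326·V_5 - 0.002564·V_7 - 0.0001961·V_10 = 0
  0.2804·V_7 - 0.00001333·V_3 - 0.002564·V_6 = 0
  0.0004905·V_8 - 0.0002128·V_4 - 0.0002778·V_9 = 0
  0.0306·V_9 - 0.00001471·V_5 - 0.0002778·V_8 - 0.0303·V_10 = 0
  0.2091·V_10 - 0.0001961·V_6 - 0.0303·V_9 = 0
Solving these 11 simultaneous equations (Gaussian elimination) gives:
  V_0 = 2492 V, V_1 = 1323 V, V_2 = 353.3 V, V_3 = 353.3 V
  V_4 = 384.1 V, V_5 = 384.1 V, V_6 = 344.9 V, V_7 = 3.171 V
  V_8 = 167.9 V, V_9 = 2.37 V, V_10 = 0.667 V
R_eq = V_0 / 1 A = 2492 Ω = 2.492 kΩ

Final answer: 2.492 kΩ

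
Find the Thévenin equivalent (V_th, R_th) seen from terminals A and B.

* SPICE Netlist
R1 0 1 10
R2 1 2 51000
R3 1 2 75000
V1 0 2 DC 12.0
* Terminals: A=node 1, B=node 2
Step 1 — V_th is the open-circuit voltage V_A - V_B (nothing connected across the terminals).
Nodal analysis, taking node 2 as the 0 V reference.
Source V1 fixes V_0 = 12 V.
KCL at each unknown node (sum of currents leaving = 0; resistances in Ω):
  Node 1: (V_1 - 12)/10 + (V_1 - 0)/51000 + (V_1 - 0)/75000 = 0
Collecting terms: 0.1 × V_1 = 1.2  =>  V_1 = 12 V
V_th = V_1 - V_2 = 12 - 0 = 12 V
Step 2 — R_th: zero the source — replace V1 by a short circuit (node 2 merges into node 0) — and find the resistance seen between A (node 1) and B (node 0).
Reduce the network between node 1 (A) and node 0 (B) by series/parallel combination:
  Rp1 = R1 ‖ R2 ‖ R3 (parallel, all between nodes 0 and 1) = 1/(1/10 + 1/51000 + 1/75000) = 9.997 Ω
R_th = 9.997 Ω

Final answer: V_th = 12 V, R_th = 9.997 Ω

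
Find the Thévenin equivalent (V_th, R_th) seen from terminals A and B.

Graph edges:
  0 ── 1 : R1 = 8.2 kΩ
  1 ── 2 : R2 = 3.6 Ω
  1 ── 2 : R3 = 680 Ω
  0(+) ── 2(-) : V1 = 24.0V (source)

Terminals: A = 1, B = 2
Step 1 — V_th is the open-circuit voltage V_A - V_B (nothing connected across the terminals).
Nodal analysis, taking node 2 as the 0 V reference.
Source V1 fixes V_0 = 24 V.
KCL at each unknown node (sum of currents leaving = 0; resistances in Ω):
  Node 1: (V_1 - 24)/8200 + (V_1 - 0)/3.6 + (V_1 - 0)/680 = 0
Collecting terms: 0.2794 × V_1 = 0.002927  =>  V_1 = 0.01048 V
V_th = V_1 - V_2 = 0.01048 - 0 = 0.01048 V
Step 2 — R_th: zero the source — replace V1 by a short circuit (node 2 merges into node 0) — and find the resistance seen between A (node 1) and B (node 0).
Reduce the network between node 1 (A) and node 0 (B) by series/parallel combination:
  Rp1 = R1 ‖ R2 ‖ R3 (parallel, all between nodes 0 and 1) = 1/(1/8200 + 1/3.6 + 1/680) = 3.579 Ω
R_th = 3.579 Ω

Final answer: V_th = 0.01048 V, R_th = 3.579 Ω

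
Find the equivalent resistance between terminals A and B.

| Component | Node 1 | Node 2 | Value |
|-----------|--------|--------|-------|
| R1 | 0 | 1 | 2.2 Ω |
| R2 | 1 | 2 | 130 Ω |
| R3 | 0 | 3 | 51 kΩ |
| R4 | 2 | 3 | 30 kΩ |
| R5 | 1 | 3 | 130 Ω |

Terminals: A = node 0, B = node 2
The network is not a plain series/parallel combination. Inject a 1 A test current into terminal A (node 0) and return it from terminal B (node 2); then R_eq = V_A / (1 A).
Nodal analysis, taking node 2 as the 0 V reference.
Current source I_test pushes 1 A into node 0 and draws it out of node 2.
KCL at each unknown node (sum of currents leaving = 0; resistances in Ω):
  Node 0: (V_0 - V_1)/2.2 + (V_0 - V_3)/51000 - 1 = 0
  Node 1: (V_1 - V_0)/2.2 + (V_1 - 0)/130 + (V_1 - V_3)/130 = 0
  Node 3: (V_3 - V_0)/51000 + (V_3 - V_1)/130 + (V_3 - 0)/30000 = 0
Collecting terms (coefficients in siemens):
  0.4546·V_0 - 0.4545·V_1 - 0.00001961·V_3 = 1
  0.4699·V_1 - 0.4545·V_0 - 0.007692·V_3 = 0
  0.007745·V_3 - 0.00001961·V_0 - 0.007692·V_1 = 0
Solving these 3 simultaneous equations (Gaussian elimination) gives:
  V_0 = 131.6 V, V_1 = 129.4 V, V_3 = 128.9 V
R_eq = V_0 / 1 A = 131.6 Ω

Final answer: 131.6 Ω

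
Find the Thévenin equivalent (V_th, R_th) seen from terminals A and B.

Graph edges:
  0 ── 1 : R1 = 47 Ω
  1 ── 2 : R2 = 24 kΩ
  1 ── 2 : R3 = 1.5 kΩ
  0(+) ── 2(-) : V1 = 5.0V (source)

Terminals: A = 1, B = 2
Step 1 — V_th is the open-circuit voltage V_A - V_B (nothing connected across the terminals).
Nodal analysis, taking node 2 as the 0 V reference.
Source V1 fixes V_0 = 5 V.
KCL at each unknown node (sum of currents leaving = 0; resistances in Ω):
  Node 1: (V_1 - 5)/47 + (V_1 - 0)/24000 + (V_1 - 0)/1500 = 0
Collecting terms: 0.02198 × V_1 = 0.1064  =>  V_1 = 4.839 V
V_th = V_1 - V_2 = 4.839 - 0 = 4.839 V
Step 2 — R_th: zero the source — replace V1 by a short circuit (node 2 merges into node 0) — and find the resistance seen between A (node 1) and B (node 0).
Reduce the network between node 1 (A) and node 0 (B) by series/parallel combination:
  Rp1 = R1 ‖ R2 ‖ R3 (parallel, all between nodes 0 and 1) = 1/(1/47 + 1/24000 + 1/1500) = 45.49 Ω
R_th = 45.49 Ω

Final answer: V_th = 4.839 V, R_th = 45.49 Ω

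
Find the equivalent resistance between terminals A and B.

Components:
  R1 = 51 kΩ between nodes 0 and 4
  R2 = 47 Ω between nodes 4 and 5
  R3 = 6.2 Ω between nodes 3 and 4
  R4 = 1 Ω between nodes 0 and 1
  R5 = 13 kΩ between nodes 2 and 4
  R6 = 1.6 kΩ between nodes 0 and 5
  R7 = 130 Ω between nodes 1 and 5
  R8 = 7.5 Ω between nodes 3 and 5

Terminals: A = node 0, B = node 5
Reduce the network between node 0 (A) and node 5 (B) by series/parallel combination:
  Rs1 = R4 + R7 (series, joined only at node 1) = 1 + 130 = 131 Ω
  Rp1 = R6 ‖ Rs1 (parallel, both between nodes 0 and 5) = 1/(1/1600 + 1/131) = 121.1 Ω
  R5 touches the rest of the network only at node 4 (its other end, node 2, goes nowhere), so no current can flow through it — remove it.
  Rs2 = R3 + R8 (series, joined only at node 3) = 6.2 + 7.5 = 13.7 Ω
  Rp2 = R2 ‖ Rs2 (parallel, both between nodes 4 and 5) = 1/(1/47 + 1/13.7) = 10.61 Ω
  Rs3 = R1 + Rp2 (series, joined only at node 4) = 51000 + 10.61 = 51010 Ω
  Rp3 = Rp1 ‖ Rs3 (parallel, both between nodes 0 and 5) = 1/(1/121.1 + 1/51010) = 120.8 Ω
R_eq = 120.8 Ω

Final answer: 120.8 Ω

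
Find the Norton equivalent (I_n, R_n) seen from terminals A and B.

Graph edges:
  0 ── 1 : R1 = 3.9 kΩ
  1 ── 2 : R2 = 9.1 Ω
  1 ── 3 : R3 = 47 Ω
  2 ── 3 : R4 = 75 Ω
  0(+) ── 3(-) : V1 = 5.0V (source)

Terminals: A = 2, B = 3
Find the Thévenin equivalent first; then I_n = V_th/R_th and R_n = R_th.
Step 1 — V_th is the open-circuit voltage V_A - V_B (nothing connected across the terminals).
Nodal analysis, taking node 3 as the 0 V reference.
Source V1 fixes V_0 = 5 V.
KCL at each unknown node (sum of currents leaving = 0; resistances in Ω):
  Node 1: (V_1 - 5)/3900 + (V_1 - V_2)/9.1 + (V_1 - 0)/47 = 0
  Node 2: (V_2 - V_1)/9.1 + (V_2 - 0)/75 = 0
Collecting terms (coefficients in siemens):
  0.1314·V_1 - 0.1099·V_2 = 0.001282
  0.1232·V_2 - 0.1099·V_1 = 0
Determinant D = (0.1314)(0.1232) - (-0.1099)(-0.1099) = 0.004119
V_1 = [(0.001282)(0.1232) - (-0.1099)(0)]/D = 0.03836 V
V_2 = [(0.1314)(0) - (0.001282)(-0.1099)]/D = 0.03421 V
V_th = V_2 - V_3 = 0.03421 - 0 = 0.03421 V
Step 2 — R_th: zero the source — replace V1 by a short circuit (node 3 merges into node 0) — and find the resistance seen between A (node 2) and B (node 0).
Reduce the network between node 2 (A) and node 0 (B) by series/parallel combination:
  Rp1 = R1 ‖ R3 (parallel, both between nodes 0 and 1) = 1/(1/3900 + 1/47) = 46.44 Ω
  Rs1 = R2 + Rp1 (series, joined only at node 1) = 9.1 + 46.44 = 55.54 Ω
  Rp2 = R4 ‖ Rs1 (parallel, both between nodes 0 and 2) = 1/(1/75 + 1/55.54) = 31.91 Ω
R_th = 31.91 Ω
I_n = V_th/R_th = 0.03421/31.91 = 0.001072 A, and R_n = R_th = 31.91 Ω

Final answer: I_n = 0.001072 A, R_n = 31.91 Ω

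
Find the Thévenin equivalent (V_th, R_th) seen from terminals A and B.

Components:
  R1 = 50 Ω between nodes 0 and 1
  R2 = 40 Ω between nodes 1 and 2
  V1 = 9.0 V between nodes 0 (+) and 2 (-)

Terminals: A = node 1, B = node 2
Step 1 — V_th is the open-circuit voltage V_A - V_B (nothing connected across the terminals).
Nodal analysis, taking node 2 as the 0 V reference.
Source V1 fixes V_0 = 9 V.
KCL at each unknown node (sum of currents leaving = 0; resistances in Ω):
  Node 1: (V_1 - 9)/50 + (V_1 - 0)/40 = 0
Collecting terms: 0.045 × V_1 = 0.18  =>  V_1 = 4 V
V_th = V_1 - V_2 = 4 - 0 = 4 V
Step 2 — R_th: zero the source — replace V1 by a short circuit (node 2 merges into node 0) — and find the resistance seen between A (node 1) and B (node 0).
Reduce the network between node 1 (A) and node 0 (B) by series/parallel combination:
  Rp1 = R1 ‖ R2 (parallel, both between nodes 0 and 1) = 1/(1/50 + 1/40) = 22.22 Ω
R_th = 22.22 Ω

Final answer: V_th = 4 V, R_th = 22.22 Ω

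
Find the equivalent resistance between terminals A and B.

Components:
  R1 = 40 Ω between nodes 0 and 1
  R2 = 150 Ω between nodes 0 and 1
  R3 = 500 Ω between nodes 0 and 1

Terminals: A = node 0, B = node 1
Reduce the network between node 0 (A) and node 1 (B) by series/parallel combination:
  Rp1 = R1 ‖ R2 ‖ R3 (parallel, all between nodes 0 and 1) = 1/(1/40 + 1/150 + 1/500) = 29.7 Ω
R_eq = 29.7 Ω

Final answer: 29.7 Ω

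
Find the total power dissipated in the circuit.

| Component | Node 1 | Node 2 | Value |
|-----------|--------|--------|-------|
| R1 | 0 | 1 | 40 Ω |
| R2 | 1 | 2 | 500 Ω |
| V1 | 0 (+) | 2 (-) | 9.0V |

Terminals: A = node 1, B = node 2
Nodal analysis, taking node 2 as the 0 V reference.
Source V1 fixes V_0 = 9 V.
KCL at each unknown node (sum of currents leaving = 0; resistances in Ω):
  Node 1: (V_1 - 9)/40 + (V_1 - 0)/500 = 0
Collecting terms: 0.027 × V_1 = 0.225  =>  V_1 = 8.333 V
Power in each resistor, P = (ΔV)²/R:
  P_R1 = (9 - 8.333)²/40 = 0.01111 W
  P_R2 = (8.333 - 0)²/500 = 0.1389 W
P_total = P_R1 + P_R2 = 0.15 W

Final answer: 0.15 W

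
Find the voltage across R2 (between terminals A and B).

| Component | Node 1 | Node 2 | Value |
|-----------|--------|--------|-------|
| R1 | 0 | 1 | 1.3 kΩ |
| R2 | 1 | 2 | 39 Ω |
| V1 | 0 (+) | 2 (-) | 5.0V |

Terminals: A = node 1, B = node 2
R1 and R2 are in series across V1 (node 0 → node 1 → node 2), and the output A–B is taken across R2, so this is a voltage divider.
Series current: I = V1/(R1 + R2) = 5/(1300 + 39) = 5/1339 = 0.003734 A
V_R2 = I × R2 = V1 × R2/(R1 + R2) = 5 × 39/1339 = 0.1456 V

Final answer: 0.1456 V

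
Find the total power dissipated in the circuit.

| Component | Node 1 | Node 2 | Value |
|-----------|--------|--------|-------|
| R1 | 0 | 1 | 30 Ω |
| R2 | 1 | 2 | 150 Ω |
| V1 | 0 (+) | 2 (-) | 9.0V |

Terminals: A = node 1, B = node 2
Nodal analysis, taking node 2 as the 0 V reference.
Source V1 fixes V_0 = 9 V.
KCL at each unknown node (sum of currents leaving = 0; resistances in Ω):
  Node 1: (V_1 - 9)/30 + (V_1 - 0)/150 = 0
Collecting terms: 0.04 × V_1 = 0.3  =>  V_1 = 7.5 V
Power in each resistor, P = (ΔV)²/R:
  P_R1 = (9 - 7.5)²/30 = 0.075 W
  P_R2 = (7.5 - 0)²/150 = 0.375 W
P_total = P_R1 + P_R2 = 0.45 W

Final answer: 0.45 W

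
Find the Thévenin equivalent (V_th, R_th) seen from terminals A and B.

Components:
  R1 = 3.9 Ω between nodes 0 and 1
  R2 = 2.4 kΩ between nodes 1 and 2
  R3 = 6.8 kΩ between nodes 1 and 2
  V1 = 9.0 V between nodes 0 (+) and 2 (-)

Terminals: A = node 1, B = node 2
Step 1 — V_th is the open-circuit voltage V_A - V_B (nothing connected across the terminals).
Nodal analysis, taking node 2 as the 0 V reference.
Source V1 fixes V_0 = 9 V.
KCL at each unknown node (sum of currents leaving = 0; resistances in Ω):
  Node 1: (V_1 - 9)/3.9 + (V_1 - 0)/2400 + (V_1 - 0)/6800 = 0
Collecting terms: 0.257 × V_1 = 2.308  =>  V_1 = 8.98 V
V_th = V_1 - V_2 = 8.98 - 0 = 8.98 V
Step 2 — R_th: zero the source — replace V1 by a short circuit (node 2 merges into node 0) — and find the resistance seen between A (node 1) and B (node 0).
Reduce the network between node 1 (A) and node 0 (B) by series/parallel combination:
  Rp1 = R1 ‖ R2 ‖ R3 (parallel, all between nodes 0 and 1) = 1/(1/3.9 + 1/2400 + 1/6800) = 3.891 Ω
R_th = 3.891 Ω

Final answer: V_th = 8.98 V, R_th = 3.891 Ω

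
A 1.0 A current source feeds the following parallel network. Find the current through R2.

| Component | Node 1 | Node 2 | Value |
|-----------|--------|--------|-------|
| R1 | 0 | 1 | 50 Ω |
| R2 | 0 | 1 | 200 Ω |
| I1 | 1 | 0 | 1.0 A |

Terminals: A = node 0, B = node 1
All resistors sit directly between nodes 0 and 1, so they are in parallel and share one voltage V; the full source current 1 A splits among them.
1/R_par = 1/50 + 1/200 = 0.025 S  =>  R_par = 40 Ω
V = I × R_par = 1 × 40 = 40 V
I_R2 = V/R2 = 40/200 = 0.2 A

Final answer: 0.2 A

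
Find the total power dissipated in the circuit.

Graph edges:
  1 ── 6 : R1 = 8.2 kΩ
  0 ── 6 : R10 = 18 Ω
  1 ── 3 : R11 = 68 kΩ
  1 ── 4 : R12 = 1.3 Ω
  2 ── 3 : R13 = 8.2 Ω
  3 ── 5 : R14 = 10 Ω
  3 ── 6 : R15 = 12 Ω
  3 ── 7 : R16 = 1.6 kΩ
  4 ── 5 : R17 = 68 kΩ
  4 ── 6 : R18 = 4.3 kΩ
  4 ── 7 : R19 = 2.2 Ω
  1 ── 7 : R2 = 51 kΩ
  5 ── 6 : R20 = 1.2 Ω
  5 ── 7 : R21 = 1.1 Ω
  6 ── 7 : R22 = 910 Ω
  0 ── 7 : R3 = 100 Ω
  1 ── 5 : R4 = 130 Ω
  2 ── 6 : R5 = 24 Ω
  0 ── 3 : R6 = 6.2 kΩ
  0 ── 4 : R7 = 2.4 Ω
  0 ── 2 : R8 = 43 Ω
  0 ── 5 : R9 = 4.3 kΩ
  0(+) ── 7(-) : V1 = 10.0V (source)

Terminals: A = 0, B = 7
Nodal analysis, taking node 7 as the 0 V reference.
Source V1 fixes V_0 = 10 V.
KCL at each unknown node (sum of currents leaving = 0; resistances in Ω):
  Node 1: (V_1 - V_6)/8200 + (V_1 - 0)/51000 + (V_1 - V_5)/130 + (V_1 - V_3)/68000 + (V_1 - V_4)/1.3 = 0
  Node 2: (V_2 - V_6)/24 + (V_2 - 10)/43 + (V_2 - V_3)/8.2 = 0
  Node 3: (V_3 - 10)/6200 + (V_3 - V_1)/68000 + (V_3 - V_2)/8.2 + (V_3 - V_5)/10 + (V_3 - V_6)/12 + (V_3 - 0)/1600 = 0
  Node 4: (V_4 - 10)/2.4 + (V_4 - V_1)/1.3 + (V_4 - V_5)/68000 + (V_4 - V_6)/4300 + (V_4 - 0)/2.2 = 0
  Node 5: (V_5 - V_1)/130 + (V_5 - 10)/4300 + (V_5 - V_3)/10 + (V_5 - V_4)/68000 + (V_5 - V_6)/1.2 + (V_5 - 0)/1.1 = 0
  Node 6: (V_6 - V_1)/8200 + (V_6 - V_2)/24 + (V_6 - 10)/18 + (V_6 - V_3)/12 + (V_6 - V_4)/4300 + (V_6 - V_5)/1.2 + (V_6 - 0)/910 = 0
Collecting terms (coefficients in siemens):
  0.7771·V_1 - 0.00001471·V_3 - 0.7692·V_4 - 0.007692·V_5 - 0.000122·V_6 = 0
  0.1869·V_2 - 0.122·V_3 - 0.04167·V_6 = 0.2326
  0.3061·V_3 - 0.00001471·V_1 - 0.122·V_2 - 0.1·V_5 - 0.08333·V_6 = 0.001613
  1.641·V_4 - 0.7692·V_1 - 0.00001471·V_5 - 0.0002326·V_6 = 4.167
  1.85·V_5 - 0.007692·V_1 - 0.1·V_3 - 0.00001471·V_4 - 0.8333·V_6 = 0.002326
  1.015·V_6 - 0.000122·V_1 - 0.04167·V_2 - 0.08333·V_3 - 0.0002326·V_4 - 0.8333·V_5 = 0.5556
Solving these 6 simultaneous equations (Gaussian elimination) gives:
  V_1 = 4.706 V, V_2 = 2.666 V, V_3 = 1.697 V, V_4 = 4.746 V
  V_5 = 0.7483 V, V_6 = 1.412 V
Power in each resistor, P = (ΔV)²/R:
  P_R1 = (4.706 - 1.412)²/8200 = 0.001323 W
  P_R2 = (4.706 - 0)²/51000 = 0.0004342 W
  P_R3 = (10 - 0)²/100 = 1 W
  P_R4 = (4.706 - 0.7483)²/130 = 0.1205 W
  P_R5 = (2.666 - 1.412)²/24 = 0.0656 W
  P_R6 = (10 - 1.697)²/6200 = 0.01112 W
  P_R7 = (10 - 4.746)²/2.4 = 11.5 W
  P_R8 = (10 - 2.666)²/43 = 1.251 W
  P_R9 = (10 - 0.7483)²/4300 = 0.01991 W
  P_R10 = (10 - 1.412)²/18 = 4.098 W
  P_R11 = (4.706 - 1.697)²/68000 = 0.0001332 W
  P_R12 = (4.706 - 4.746)²/1.3 = 0.001248 W
  P_R13 = (2.666 - 1.697)²/8.2 = 0.1147 W
  P_R14 = (1.697 - 0.7483)²/10 = 0.08994 W
  P_R15 = (1.697 - 1.412)²/12 = 0.00677 W
  P_R16 = (1.697 - 0)²/1600 = 0.001799 W
  P_R17 = (4.746 - 0.7483)²/68000 = 0.000235 W
  P_R18 = (4.746 - 1.412)²/4300 = 0.002586 W
  P_R19 = (4.746 - 0)²/2.2 = 10.24 W
  P_R20 = (0.7483 - 1.412)²/1.2 = 0.3667 W
  P_R21 = (0.7483 - 0)²/1.1 = 0.5091 W
  P_R22 = (1.412 - 0)²/910 = 0.00219 W
P_total = P_R1 + P_R2 + P_R3 + P_R4 + P_R5 + P_R6 + P_R7 + P_R8 + P_R9 + P_R10 + P_R11 + P_R12 + P_R13 + P_R14 + P_R15 + P_R16 + P_R17 + P_R18 + P_R19 + P_R20 + P_R21 + P_R22 = 29.4 W

Final answer: 29.4 W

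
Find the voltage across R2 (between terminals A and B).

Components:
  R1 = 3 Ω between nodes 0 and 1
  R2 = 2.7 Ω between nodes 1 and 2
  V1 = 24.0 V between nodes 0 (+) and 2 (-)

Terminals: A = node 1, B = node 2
R1 and R2 are in series across V1 (node 0 → node 1 → node 2), and the output A–B is taken across R2, so this is a voltage divider.
Series current: I = V1/(R1 + R2) = 24/(3 + 2.7) = 24/5.7 = 4.211 A
V_R2 = I × R2 = V1 × R2/(R1 + R2) = 24 × 2.7/5.7 = 11.37 V

Final answer: 11.37 V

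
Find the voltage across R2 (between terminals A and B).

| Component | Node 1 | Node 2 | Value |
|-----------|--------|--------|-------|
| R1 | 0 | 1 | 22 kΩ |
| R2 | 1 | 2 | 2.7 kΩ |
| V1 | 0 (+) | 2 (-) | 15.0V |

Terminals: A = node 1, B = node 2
R1 and R2 are in series across V1 (node 0 → node 1 → node 2), and the output A–B is taken across R2, so this is a voltage divider.
Series current: I = V1/(R1 + R2) = 15/(22000 + 2700) = 15/24700 = 0.0006073 A
V_R2 = I × R2 = V1 × R2/(R1 + R2) = 15 × 2700/24700 = 1.64 V

Final answer: 1.64 V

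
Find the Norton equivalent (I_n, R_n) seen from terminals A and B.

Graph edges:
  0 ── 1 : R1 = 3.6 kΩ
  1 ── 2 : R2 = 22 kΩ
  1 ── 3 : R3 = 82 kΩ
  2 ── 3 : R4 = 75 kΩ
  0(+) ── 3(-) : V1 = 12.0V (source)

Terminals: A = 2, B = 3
Find the Thévenin equivalent first; then I_n = V_th/R_th and R_n = R_th.
Step 1 — V_th is the open-circuit voltage V_A - V_B (nothing connected across the terminals).
Nodal analysis, taking node 3 as the 0 V reference.
Source V1 fixes V_0 = 12 V.
KCL at each unknown node (sum of currents leaving = 0; resistances in Ω):
  Node 1: (V_1 - 12)/3600 + (V_1 - V_2)/22000 + (V_1 - 0)/82000 = 0
  Node 2: (V_2 - V_1)/22000 + (V_2 - 0)/75000 = 0
Collecting terms (coefficients in siemens):
  0.0003354·V_1 - 0.00004545·V_2 = 0.003333
  0.00005879·V_2 - 0.00004545·V_1 = 0
Determinant D = (0.0003354)(0.00005879) - (-0.00004545)(-0.00004545) = 0.00000001765
V_1 = [(0.003333)(0.00005879) - (-0.00004545)(0)]/D = 11.1 V
V_2 = [(0.0003354)(0) - (0.003333)(-0.00004545)]/D = 8.583 V
V_th = V_2 - V_3 = 8.583 - 0 = 8.583 V
Step 2 — R_th: zero the source — replace V1 by a short circuit (node 3 merges into node 0) — and find the resistance seen between A (node 2) and B (node 0).
Reduce the network between node 2 (A) and node 0 (B) by series/parallel combination:
  Rp1 = R1 ‖ R3 (parallel, both between nodes 0 and 1) = 1/(1/3600 + 1/82000) = 3449 Ω
  Rs1 = R2 + Rp1 (series, joined only at node 1) = 22000 + 3449 = 25450 Ω
  Rp2 = R4 ‖ Rs1 (parallel, both between nodes 0 and 2) = 1/(1/75000 + 1/25450) = 19000 Ω
R_th = 19 kΩ
I_n = V_th/R_th = 8.583/19000 = 0.0004517 A, and R_n = R_th = 19 kΩ

Final answer: I_n = 0.0004517 A, R_n = 19 kΩ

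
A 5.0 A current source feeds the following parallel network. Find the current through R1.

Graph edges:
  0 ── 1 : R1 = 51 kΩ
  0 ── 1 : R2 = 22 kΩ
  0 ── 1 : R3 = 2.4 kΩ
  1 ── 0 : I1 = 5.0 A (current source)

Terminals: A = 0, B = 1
All resistors sit directly between nodes 0 and 1, so they are in parallel and share one voltage V; the full source current 5 A splits among them.
1/R_par = 1/51000 + 1/22000 + 1/2400 = 0.0004817 S  =>  R_par = 2076 Ω
V = I × R_par = 5 × 2076 = 10380 V
I_R1 = V/R1 = 10380/51000 = 0.2035 A

Final answer: 0.2035 A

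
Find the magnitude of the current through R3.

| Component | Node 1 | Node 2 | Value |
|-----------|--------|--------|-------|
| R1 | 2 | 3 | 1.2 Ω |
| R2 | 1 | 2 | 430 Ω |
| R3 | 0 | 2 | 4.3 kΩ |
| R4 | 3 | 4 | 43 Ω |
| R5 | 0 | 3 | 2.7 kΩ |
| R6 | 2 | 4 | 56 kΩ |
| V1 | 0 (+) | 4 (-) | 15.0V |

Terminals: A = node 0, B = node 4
Nodal analysis, taking node 4 as the 0 V reference.
Source V1 fixes V_0 = 15 V.
KCL at each unknown node (sum of currents leaving = 0; resistances in Ω):
  Node 1: (V_1 - V_2)/430 = 0
  Node 2: (V_2 - V_3)/1.2 + (V_2 - V_1)/430 + (V_2 - 15)/4300 + (V_2 - 0)/56000 = 0
  Node 3: (V_3 - V_2)/1.2 + (V_3 - 0)/43 + (V_3 - 15)/2700 = 0
Collecting terms (coefficients in siemens):
  0.002326·V_1 - 0.002326·V_2 = 0
  0.8359·V_2 - 0.002326·V_1 - 0.8333·V_3 = 0.003488
  0.857·V_3 - 0.8333·V_2 = 0.005556
Solving these 3 simultaneous equations (Gaussian elimination) gives:
  V_1 = 0.3828 V, V_2 = 0.3828 V, V_3 = 0.3787 V
I_R3 = (V_0 - V_2)/R3 = (15 - 0.3828)/4300 = 0.003399 A
|I_R3| = 0.003399 A

Final answer: |I_R3| = 0.003399 A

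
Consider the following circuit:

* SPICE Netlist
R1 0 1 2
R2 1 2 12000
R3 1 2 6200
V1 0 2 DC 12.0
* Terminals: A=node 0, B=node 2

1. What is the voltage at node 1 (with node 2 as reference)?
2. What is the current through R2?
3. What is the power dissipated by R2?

Nodal analysis, taking node 2 as the 0 V reference.
Source V1 fixes V_0 = 12 V.
KCL at each unknown node (sum of currents leaving = 0; resistances in Ω):
  Node 1: (V_1 - 12)/2 + (V_1 - 0)/12000 + (V_1 - 0)/6200 = 0
Collecting terms: 0.5002 × V_1 = 6  =>  V_1 = 11.99 V
Part 1:
  Read off the nodal solution: V_1 = 11.99 V
Part 2:
  I_R2 = (V_1 - V_2)/R2 = (11.99 - 0)/12000 = 0.0009995 A
  Magnitude: I_R2 = 0.0009995 A
Part 3:
  I_R2 = (V_1 - V_2)/R2 = (11.99 - 0)/12000 = 0.0009995 A
  P_R2 = I_R2² × R2 = (0.0009995)² × 12000 = 0.01199 W

Final answers:
1. V_1 = 11.99 V
2. I_R2 = 0.0009995 A
3. P_R2 = 0.01199 W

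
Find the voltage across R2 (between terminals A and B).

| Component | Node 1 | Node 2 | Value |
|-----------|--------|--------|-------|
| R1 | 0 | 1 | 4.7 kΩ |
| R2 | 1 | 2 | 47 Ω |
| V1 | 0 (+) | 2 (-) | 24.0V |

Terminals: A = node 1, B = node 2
R1 and R2 are in series across V1 (node 0 → node 1 → node 2), and the output A–B is taken across R2, so this is a voltage divider.
Series current: I = V1/(R1 + R2) = 24/(4700 + 47) = 24/4747 = 0.005056 A
V_R2 = I × R2 = V1 × R2/(R1 + R2) = 24 × 47/4747 = 0.2376 V

Final answer: 0.2376 V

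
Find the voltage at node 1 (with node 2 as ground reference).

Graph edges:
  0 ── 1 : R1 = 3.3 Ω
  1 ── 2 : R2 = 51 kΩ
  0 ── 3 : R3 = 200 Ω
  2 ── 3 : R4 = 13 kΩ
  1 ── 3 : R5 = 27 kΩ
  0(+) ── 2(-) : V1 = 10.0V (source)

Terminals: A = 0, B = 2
Nodal analysis, taking node 2 as the 0 V reference.
Source V1 fixes V_0 = 10 V.
KCL at each unknown node (sum of currents leaving = 0; resistances in Ω):
  Node 1: (V_1 - 10)/3.3 + (V_1 - 0)/51000 + (V_1 - V_3)/27000 = 0
  Node 3: (V_3 - 10)/200 + (V_3 - 0)/13000 + (V_3 - V_1)/27000 = 0
Collecting terms (coefficients in siemens):
  0.3031·V_1 - 0.00003704·V_3 = 3.03
  0.005114·V_3 - 0.00003704·V_1 = 0.05
Determinant D = (0.3031)(0.005114) - (-0.00003704)(-0.00003704) = 0.00155
V_1 = [(3.03)(0.005114) - (-0.00003704)(0.05)]/D = 9.999 V
V_3 = [(0.3031)(0.05) - (3.03)(-0.00003704)]/D = 9.85 V
The requested potential is V_1 = 9.999 V.

Final answer: V_1 = 9.999 V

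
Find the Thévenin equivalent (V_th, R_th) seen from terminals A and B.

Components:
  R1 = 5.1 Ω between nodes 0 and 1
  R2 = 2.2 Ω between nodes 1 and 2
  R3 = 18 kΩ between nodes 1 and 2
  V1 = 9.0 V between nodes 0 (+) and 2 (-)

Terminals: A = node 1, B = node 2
Step 1 — V_th is the open-circuit voltage V_A - V_B (nothing connected across the terminals).
Nodal analysis, taking node 2 as the 0 V reference.
Source V1 fixes V_0 = 9 V.
KCL at each unknown node (sum of currents leaving = 0; resistances in Ω):
  Node 1: (V_1 - 9)/5.1 + (V_1 - 0)/2.2 + (V_1 - 0)/18000 = 0
Collecting terms: 0.6507 × V_1 = 1.765  =>  V_1 = 2.712 V
V_th = V_1 - V_2 = 2.712 - 0 = 2.712 V
Step 2 — R_th: zero the source — replace V1 by a short circuit (node 2 merges into node 0) — and find the resistance seen between A (node 1) and B (node 0).
Reduce the network between node 1 (A) and node 0 (B) by series/parallel combination:
  Rp1 = R1 ‖ R2 ‖ R3 (parallel, all between nodes 0 and 1) = 1/(1/5.1 + 1/2.2 + 1/18000) = 1.537 Ω
R_th = 1.537 Ω

Final answer: V_th = 2.712 V, R_th = 1.537 Ω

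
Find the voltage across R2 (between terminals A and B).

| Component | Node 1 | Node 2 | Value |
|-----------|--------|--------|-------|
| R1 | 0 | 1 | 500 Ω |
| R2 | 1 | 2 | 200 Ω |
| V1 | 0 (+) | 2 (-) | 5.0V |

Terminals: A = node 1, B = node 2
R1 and R2 are in series across V1 (node 0 → node 1 → node 2), and the output A–B is taken across R2, so this is a voltage divider.
Series current: I = V1/(R1 + R2) = 5/(500 + 200) = 5/700 = 0.007143 A
V_R2 = I × R2 = V1 × R2/(R1 + R2) = 5 × 200/700 = 1.429 V

Final answer: 1.429 V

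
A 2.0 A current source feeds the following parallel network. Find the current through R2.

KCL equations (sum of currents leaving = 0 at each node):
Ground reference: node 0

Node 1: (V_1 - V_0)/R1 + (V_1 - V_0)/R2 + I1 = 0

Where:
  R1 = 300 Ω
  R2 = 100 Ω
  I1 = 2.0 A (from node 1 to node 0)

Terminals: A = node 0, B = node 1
All resistors sit directly between nodes 0 and 1, so they are in parallel and share one voltage V; the full source current 2 A splits among them.
1/R_par = 1/300 + 1/100 = 0.01333 S  =>  R_par = 75 Ω
V = I × R_par = 2 × 75 = 150 V
I_R2 = V/R2 = 150/100 = 1.5 A

Final answer: 1.5 A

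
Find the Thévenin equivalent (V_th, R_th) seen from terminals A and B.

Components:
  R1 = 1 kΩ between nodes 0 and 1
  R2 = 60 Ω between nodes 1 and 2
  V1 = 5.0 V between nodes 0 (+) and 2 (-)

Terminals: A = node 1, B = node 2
Step 1 — V_th is the open-circuit voltage V_A - V_B (nothing connected across the terminals).
Nodal analysis, taking node 2 as the 0 V reference.
Source V1 fixes V_0 = 5 V.
KCL at each unknown node (sum of currents leaving = 0; resistances in Ω):
  Node 1: (V_1 - 5)/1000 + (V_1 - 0)/60 = 0
Collecting terms: 0.01767 × V_1 = 0.005  =>  V_1 = 0.283 V
V_th = V_1 - V_2 = 0.283 - 0 = 0.283 V
Step 2 — R_th: zero the source — replace V1 by a short circuit (node 2 merges into node 0) — and find the resistance seen between A (node 1) and B (node 0).
Reduce the network between node 1 (A) and node 0 (B) by series/parallel combination:
  Rp1 = R1 ‖ R2 (parallel, both between nodes 0 and 1) = 1/(1/1000 + 1/60) = 56.6 Ω
R_th = 56.6 Ω

Final answer: V_th = 0.283 V, R_th = 56.6 Ω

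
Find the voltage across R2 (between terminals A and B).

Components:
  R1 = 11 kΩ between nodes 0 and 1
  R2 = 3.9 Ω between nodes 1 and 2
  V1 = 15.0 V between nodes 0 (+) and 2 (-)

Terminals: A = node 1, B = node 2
R1 and R2 are in series across V1 (node 0 → node 1 → node 2), and the output A–B is taken across R2, so this is a voltage divider.
Series current: I = V1/(R1 + R2) = 15/(11000 + 3.9) = 15/11000 = 0.001363 A
V_R2 = I × R2 = V1 × R2/(R1 + R2) = 15 × 3.9/11000 = 0.005316 V

Final answer: 0.005316 V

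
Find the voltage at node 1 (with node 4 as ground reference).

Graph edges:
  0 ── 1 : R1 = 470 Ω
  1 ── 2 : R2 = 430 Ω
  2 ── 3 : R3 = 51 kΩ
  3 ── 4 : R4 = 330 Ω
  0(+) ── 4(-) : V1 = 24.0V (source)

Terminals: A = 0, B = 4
Nodal analysis, taking node 4 as the 0 V reference.
Source V1 fixes V_0 = 24 V.
KCL at each unknown node (sum of currents leaving = 0; resistances in Ω):
  Node 1: (V_1 - 24)/470 + (V_1 - V_2)/430 = 0
  Node 2: (V_2 - V_1)/430 + (V_2 - V_3)/51000 = 0
  Node 3: (V_3 - V_2)/51000 + (V_3 - 0)/330 = 0
Collecting terms (coefficients in siemens):
  0.004453·V_1 - 0.002326·V_2 = 0.05106
  0.002345·V_2 - 0.002326·V_1 - 0.00001961·V_3 = 0
  0.00305·V_3 - 0.00001961·V_2 = 0
Solving these 3 simultaneous equations (Gaussian elimination) gives:
  V_1 = 23.78 V, V_2 = 23.59 V, V_3 = 0.1516 V
The requested potential is V_1 = 23.78 V.

Final answer: V_1 = 23.78 V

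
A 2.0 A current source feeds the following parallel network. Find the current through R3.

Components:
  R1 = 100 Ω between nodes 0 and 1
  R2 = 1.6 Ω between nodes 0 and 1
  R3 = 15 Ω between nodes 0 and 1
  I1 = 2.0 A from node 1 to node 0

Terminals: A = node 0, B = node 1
All resistors sit directly between nodes 0 and 1, so they are in parallel and share one voltage V; the full source current 2 A splits among them.
1/R_par = 1/100 + 1/1.6 + 1/15 = 0.7017 S  =>  R_par = 1.425 Ω
V = I × R_par = 2 × 1.425 = 2.85 V
I_R3 = V/R3 = 2.85/15 = 0.19 A

Final answer: 0.19 A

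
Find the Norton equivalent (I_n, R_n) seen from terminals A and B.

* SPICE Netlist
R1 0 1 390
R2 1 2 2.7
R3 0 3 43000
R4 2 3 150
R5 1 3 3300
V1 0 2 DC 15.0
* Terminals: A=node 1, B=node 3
Find the Thévenin equivalent first; then I_n = V_th/R_th and R_n = R_th.
Step 1 — V_th is the open-circuit voltage V_A - V_B (nothing connected across the terminals).
Nodal analysis, taking node 2 as the 0 V reference.
Source V1 fixes V_0 = 15 V.
KCL at each unknown node (sum of currents leaving = 0; resistances in Ω):
  Node 1: (V_1 - 15)/390 + (V_1 - 0)/2.7 + (V_1 - V_3)/3300 = 0
  Node 3: (V_3 - 15)/43000 + (V_3 - 0)/150 + (V_3 - V_1)/3300 = 0
Collecting terms (coefficients in siemens):
  0.3732·V_1 - 0.000303·V_3 = 0.03846
  0.006993·V_3 - 0.000303·V_1 = 0.0003488
Determinant D = (0.3732)(0.006993) - (-0.000303)(-0.000303) = 0.00261
V_1 = [(0.03846)(0.006993) - (-0.000303)(0.0003488)]/D = 0.1031 V
V_3 = [(0.3732)(0.0003488) - (0.03846)(-0.000303)]/D = 0.05435 V
V_th = V_1 - V_3 = 0.1031 - 0.05435 = 0.04874 V
Step 2 — R_th: zero the source — replace V1 by a short circuit (node 2 merges into node 0) — and find the resistance seen between A (node 1) and B (node 3).
Reduce the network between node 1 (A) and node 3 (B) by series/parallel combination:
  Rp1 = R1 ‖ R2 (parallel, both between nodes 0 and 1) = 1/(1/390 + 1/2.7) = 2.681 Ω
  Rp2 = R3 ‖ R4 (parallel, both between nodes 0 and 3) = 1/(1/43000 + 1/150) = 149.5 Ω
  Rs1 = Rp1 + Rp2 (series, joined only at node 0) = 2.681 + 149.5 = 152.2 Ω
  Rp3 = R5 ‖ Rs1 (parallel, both between nodes 1 and 3) = 1/(1/3300 + 1/152.2) = 145.5 Ω
R_th = 145.5 Ω
I_n = V_th/R_th = 0.04874/145.5 = 0.0003351 A, and R_n = R_th = 145.5 Ω

Final answer: I_n = 0.0003351 A, R_n = 145.5 Ω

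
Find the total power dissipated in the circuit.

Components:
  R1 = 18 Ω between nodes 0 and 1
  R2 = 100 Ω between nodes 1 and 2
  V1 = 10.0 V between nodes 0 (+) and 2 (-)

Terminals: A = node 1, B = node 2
Nodal analysis, taking node 2 as the 0 V reference.
Source V1 fixes V_0 = 10 V.
KCL at each unknown node (sum of currents leaving = 0; resistances in Ω):
  Node 1: (V_1 - 10)/18 + (V_1 - 0)/100 = 0
Collecting terms: 0.06556 × V_1 = 0.5556  =>  V_1 = 8.475 V
Power in each resistor, P = (ΔV)²/R:
  P_R1 = (10 - 8.475)²/18 = 0.1293 W
  P_R2 = (8.475 - 0)²/100 = 0.7182 W
P_total = P_R1 + P_R2 = 0.8475 W

Final answer: 0.8475 W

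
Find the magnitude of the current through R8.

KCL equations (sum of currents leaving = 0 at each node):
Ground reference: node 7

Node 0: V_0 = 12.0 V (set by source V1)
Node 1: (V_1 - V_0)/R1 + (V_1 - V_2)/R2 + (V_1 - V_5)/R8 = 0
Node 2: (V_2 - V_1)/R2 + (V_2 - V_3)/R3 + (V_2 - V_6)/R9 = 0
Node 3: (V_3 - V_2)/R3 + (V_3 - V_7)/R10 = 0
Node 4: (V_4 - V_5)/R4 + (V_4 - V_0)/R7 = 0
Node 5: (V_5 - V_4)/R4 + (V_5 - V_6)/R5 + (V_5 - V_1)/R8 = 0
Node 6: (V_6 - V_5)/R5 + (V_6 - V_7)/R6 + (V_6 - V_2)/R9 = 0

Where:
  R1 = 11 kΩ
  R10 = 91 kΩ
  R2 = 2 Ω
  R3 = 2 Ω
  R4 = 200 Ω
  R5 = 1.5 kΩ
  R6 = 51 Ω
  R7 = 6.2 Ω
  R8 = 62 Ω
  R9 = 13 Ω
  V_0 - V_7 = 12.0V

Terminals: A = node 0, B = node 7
Nodal analysis, taking node 7 as the 0 V reference.
Source V1 fixes V_0 = 12 V.
KCL at each unknown node (sum of currents leaving = 0; resistances in Ω):
  Node 1: (V_1 - 12)/11000 + (V_1 - V_2)/2 + (V_1 - V_5)/62 = 0
  Node 2: (V_2 - V_1)/2 + (V_2 - V_3)/2 + (V_2 - V_6)/13 = 0
  Node 3: (V_3 - V_2)/2 + (V_3 - 0)/91000 = 0
  Node 4: (V_4 - V_5)/200 + (V_4 - 12)/6.2 = 0
  Node 5: (V_5 - V_4)/200 + (V_5 - V_6)/1500 + (V_5 - V_1)/62 = 0
  Node 6: (V_6 - V_5)/1500 + (V_6 - 0)/51 + (V_6 - V_2)/13 = 0
Collecting terms (coefficients in siemens):
  0.5162·V_1 - 0.5·V_2 - 0.01613·V_5 = 0.001091
  1.077·V_2 - 0.5·V_1 - 0.5·V_3 - 0.07692·V_6 = 0
  0.5·V_3 - 0.5·V_2 = 0
  0.1663·V_4 - 0.005·V_5 = 1.935
  0.0218·V_5 - 0.01613·V_1 - 0.005·V_4 - 0.0006667·V_6 = 0
  0.0972·V_6 - 0.07692·V_2 - 0.0006667·V_5 = 0
Solving these 6 simultaneous equations (Gaussian elimination) gives:
  V_1 = 2.415 V, V_2 = 2.345 V, V_3 = 2.344 V, V_4 = 11.78 V
  V_5 = 4.546 V, V_6 = 1.887 V
I_R8 = (V_1 - V_5)/R8 = (2.415 - 4.546)/62 = -0.03437 A
|I_R8| = 0.03437 A

Final answer: |I_R8| = 0.03437 A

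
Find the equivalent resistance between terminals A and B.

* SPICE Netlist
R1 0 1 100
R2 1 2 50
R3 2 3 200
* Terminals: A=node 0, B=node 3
Reduce the network between node 0 (A) and node 3 (B) by series/parallel combination:
  Rs1 = R1 + R2 (series, joined only at node 1) = 100 + 50 = 150 Ω
  Rs2 = R3 + Rs1 (series, joined only at node 2) = 200 + 150 = 350 Ω
R_eq = 350 Ω

Final answer: 350 Ω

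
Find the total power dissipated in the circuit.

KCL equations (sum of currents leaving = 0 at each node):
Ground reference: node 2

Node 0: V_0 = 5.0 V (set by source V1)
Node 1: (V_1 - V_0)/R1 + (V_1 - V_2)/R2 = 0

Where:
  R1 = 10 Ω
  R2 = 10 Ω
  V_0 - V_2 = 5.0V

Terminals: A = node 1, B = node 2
Nodal analysis, taking node 2 as the 0 V reference.
Source V1 fixes V_0 = 5 V.
KCL at each unknown node (sum of currents leaving = 0; resistances in Ω):
  Node 1: (V_1 - 5)/10 + (V_1 - 0)/10 = 0
Collecting terms: 0.2 × V_1 = 0.5  =>  V_1 = 2.5 V
Power in each resistor, P = (ΔV)²/R:
  P_R1 = (5 - 2.5)²/10 = 0.625 W
  P_R2 = (2.5 - 0)²/10 = 0.625 W
P_total = P_R1 + P_R2 = 1.25 W

Final answer: 1.25 W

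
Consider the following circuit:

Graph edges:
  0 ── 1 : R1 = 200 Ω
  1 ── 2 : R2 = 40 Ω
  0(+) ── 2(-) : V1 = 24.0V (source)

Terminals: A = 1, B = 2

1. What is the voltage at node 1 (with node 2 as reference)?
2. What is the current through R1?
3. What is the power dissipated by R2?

Nodal analysis, taking node 2 as the 0 V reference.
Source V1 fixes V_0 = 24 V.
KCL at each unknown node (sum of currents leaving = 0; resistances in Ω):
  Node 1: (V_1 - 24)/200 + (V_1 - 0)/40 = 0
Collecting terms: 0.03 × V_1 = 0.12  =>  V_1 = 4 V
Part 1:
  Read off the nodal solution: V_1 = 4 V
Part 2:
  I_R1 = (V_0 - V_1)/R1 = (24 - 4)/200 = 0.1 A
  Magnitude: I_R1 = 0.1 A
Part 3:
  I_R2 = (V_1 - V_2)/R2 = (4 - 0)/40 = 0.1 A
  P_R2 = I_R2² × R2 = (0.1)² × 40 = 0.4 W

Final answers:
1. V_1 = 4 V
2. I_R1 = 0.1 A
3. P_R2 = 0.4 W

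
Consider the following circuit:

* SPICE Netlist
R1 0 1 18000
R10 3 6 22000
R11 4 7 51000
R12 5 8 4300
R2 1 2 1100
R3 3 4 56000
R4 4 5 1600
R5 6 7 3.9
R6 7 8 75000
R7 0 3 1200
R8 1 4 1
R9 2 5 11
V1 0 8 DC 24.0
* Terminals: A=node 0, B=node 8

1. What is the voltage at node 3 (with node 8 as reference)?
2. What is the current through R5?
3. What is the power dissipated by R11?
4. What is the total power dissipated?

Nodal analysis, taking node 8 as the 0 V reference.
Source V1 fixes V_0 = 24 V.
KCL at each unknown node (sum of currents leaving = 0; resistances in Ω):
  Node 1: (V_1 - 24)/18000 + (V_1 - V_2)/1100 + (V_1 - V_4)/1 = 0
  Node 2: (V_2 - V_1)/1100 + (V_2 - V_5)/11 = 0
  Node 3: (V_3 - V_4)/56000 + (V_3 - 24)/1200 + (V_3 - V_6)/22000 = 0
  Node 4: (V_4 - V_3)/56000 + (V_4 - V_5)/1600 + (V_4 - V_1)/1 + (V_4 - V_7)/51000 = 0
  Node 5: (V_5 - V_4)/1600 + (V_5 - V_2)/11 + (V_5 - 0)/4300 = 0
  Node 6: (V_6 - V_7)/3.9 + (V_6 - V_3)/22000 = 0
  Node 7: (V_7 - V_6)/3.9 + (V_7 - 0)/75000 + (V_7 - V_4)/51000 = 0
Collecting terms (coefficients in siemens):
  1.001·V_1 - 0.0009091·V_2 - 1·V_4 = 0.001333
  0.09182·V_2 - 0.0009091·V_1 - 0.09091·V_5 = 0
  0.0008966·V_3 - 0.00001786·V_4 - 0.00004545·V_6 = 0.02
  1.001·V_4 - 1·V_1 - 0.00001786·V_3 - 0.000625·V_5 - 0.00001961·V_7 = 0
  0.09177·V_5 - 0.09091·V_2 - 0.000625·V_4 = 0
  0.2565·V_6 - 0.00004545·V_3 - 0.2564·V_7 = 0
  0.2564·V_7 - 0.00001961·V_4 - 0.2564·V_6 = 0
Solving these 7 simultaneous equations (Gaussian elimination) gives:
  V_1 = 6.939 V, V_2 = 6.03 V, V_3 = 23.21 V, V_4 = 6.939 V
  V_5 = 6.021 V, V_6 = 15.2 V, V_7 = 15.19 V
Part 1:
  Read off the nodal solution: V_3 = 23.21 V
Part 2:
  I_R5 = (V_6 - V_7)/R5 = (15.2 - 15.19)/3.9 = 0.0003645 A
  Magnitude: I_R5 = 0.0003645 A
Part 3:
  I_R11 = (V_4 - V_7)/R11 = (6.939 - 15.19)/51000 = -0.0001619 A
  P_R11 = I_R11² × R11 = (-0.0001619)² × 51000 = 0.001336 W
Part 4:
  Power in each resistor, P = (ΔV)²/R:
    P_R1 = (24 - 6.939)²/18000 = 0.01617 W
    P_R2 = (6.939 - 6.03)²/1100 = 0.0007514 W
    P_R3 = (23.21 - 6.939)²/56000 = 0.00473 W
    P_R4 = (6.939 - 6.021)²/1600 = 0.0005268 W
    P_R5 = (15.2 - 15.19)²/3.9 = 0.000000518 W
    P_R6 = (15.19 - 0)²/75000 = 0.003078 W
    P_R7 = (24 - 23.21)²/1200 = 0.0005149 W
    P_R8 = (6.939 - 6.939)²/1 = 0.00000001472 W
    P_R9 = (6.03 - 6.021)²/11 = 0.000007514 W
    P_R10 = (23.21 - 15.2)²/22000 = 0.002922 W
    P_R11 = (6.939 - 15.19)²/51000 = 0.001336 W
    P_R12 = (6.021 - 0)²/4300 = 0.008431 W
  P_total = P_R1 + P_R2 + P_R3 + P_R4 + P_R5 + P_R6 + P_R7 + P_R8 + P_R9 + P_R10 + P_R11 + P_R12 = 0.03847 W

Final answers:
1. V_3 = 23.21 V
2. I_R5 = 0.0003645 A
3. P_R11 = 0.001336 W
4. P_total = 0.03847 W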